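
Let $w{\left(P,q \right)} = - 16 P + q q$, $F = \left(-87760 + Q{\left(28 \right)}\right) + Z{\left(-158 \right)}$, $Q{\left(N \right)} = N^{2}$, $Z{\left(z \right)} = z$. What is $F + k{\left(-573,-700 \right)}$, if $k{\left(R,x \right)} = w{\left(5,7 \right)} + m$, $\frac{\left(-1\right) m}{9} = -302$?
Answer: $-84447$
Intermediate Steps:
$m = 2718$ ($m = \left(-9\right) \left(-302\right) = 2718$)
$F = -87134$ ($F = \left(-87760 + 28^{2}\right) - 158 = \left(-87760 + 784\right) - 158 = -86976 - 158 = -87134$)
$w{\left(P,q \right)} = q^{2} - 16 P$ ($w{\left(P,q \right)} = - 16 P + q^{2} = q^{2} - 16 P$)
$k{\left(R,x \right)} = 2687$ ($k{\left(R,x \right)} = \left(7^{2} - 80\right) + 2718 = \left(49 - 80\right) + 2718 = -31 + 2718 = 2687$)
$F + k{\left(-573,-700 \right)} = -87134 + 2687 = -84447$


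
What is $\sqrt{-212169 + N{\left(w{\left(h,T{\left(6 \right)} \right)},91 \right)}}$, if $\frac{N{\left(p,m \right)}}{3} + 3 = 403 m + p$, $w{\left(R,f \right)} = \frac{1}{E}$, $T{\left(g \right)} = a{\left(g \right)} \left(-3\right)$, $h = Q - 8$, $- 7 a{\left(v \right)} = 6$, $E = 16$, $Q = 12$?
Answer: $\frac{i \sqrt{1634541}}{4} \approx 319.62 i$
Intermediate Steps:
$a{\left(v \right)} = - \frac{6}{7}$ ($a{\left(v \right)} = \left(- \frac{1}{7}\right) 6 = - \frac{6}{7}$)
$h = 4$ ($h = 12 - 8 = 4$)
$T{\left(g \right)} = \frac{18}{7}$ ($T{\left(g \right)} = \left(- \frac{6}{7}\right) \left(-3\right) = \frac{18}{7}$)
$w{\left(R,f \right)} = \frac{1}{16}$
$N{\left(p,m \right)} = -9 + 3 p + 1209 m$ ($N{\left(p,m \right)} = -9 + 3 \left(403 m + p\right) = -9 + 3 \left(p + 403 m\right) = -9 + \left(3 p + 1209 m\right) = -9 + 3 p + 1209 m$)
$\sqrt{-212169 + N{\left(w{\left(h,T{\left(6 \right)} \right)},91 \right)}} = \sqrt{-212169 + \left(-9 + 3 \cdot \frac{1}{16} + 1209 \cdot 91\right)} = \sqrt{-212169 + \left(-9 + \frac{3}{16} + 110019\right)} = \sqrt{-212169 + \frac{1760163}{16}} = \sqrt{- \frac{1634541}{16}} = \frac{i \sqrt{1634541}}{4}$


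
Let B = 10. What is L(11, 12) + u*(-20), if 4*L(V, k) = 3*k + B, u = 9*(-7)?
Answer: 2543/2 ≈ 1271.5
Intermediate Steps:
u = -63
L(V, k) = 5/2 + 3*k/4 (L(V, k) = (3*k + 10)/4 = (10 + 3*k)/4 = 5/2 + 3*k/4)
L(11, 12) + u*(-20) = (5/2 + (¾)*12) - 63*(-20) = (5/2 + 9) + 1260 = 23/2 + 1260 = 2543/2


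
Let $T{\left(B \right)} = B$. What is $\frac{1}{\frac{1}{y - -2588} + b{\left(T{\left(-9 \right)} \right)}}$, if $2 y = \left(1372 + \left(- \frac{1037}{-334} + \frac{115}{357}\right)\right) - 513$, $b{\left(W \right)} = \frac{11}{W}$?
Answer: $- \frac{6480089541}{7917963155} \approx -0.8184$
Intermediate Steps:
$y = \frac{102834061}{238476}$ ($y = \frac{\left(1372 + \left(- \frac{1037}{-334} + \frac{115}{357}\right)\right) - 513}{2} = \frac{\left(1372 + \left(\left(-1037\right) \left(- \frac{1}{334}\right) + 115 \cdot \frac{1}{357}\right)\right) - 513}{2} = \frac{\left(1372 + \left(\frac{1037}{334} + \frac{115}{357}\right)\right) - 513}{2} = \frac{\left(1372 + \frac{408619}{119238}\right) - 513}{2} = \frac{\frac{164003155}{119238} - 513}{2} = \frac{1}{2} \cdot \frac{102834061}{119238} = \frac{102834061}{238476} \approx 431.21$)
$\frac{1}{\frac{1}{y - -2588} + b{\left(T{\left(-9 \right)} \right)}} = \frac{1}{\frac{1}{\frac{102834061}{238476} - -2588} + \frac{11}{-9}} = \frac{1}{\frac{1}{\frac{102834061}{238476} + 2588} + 11 \left(- \frac{1}{9}\right)} = \frac{1}{\frac{1}{\frac{720009949}{238476}} - \frac{11}{9}} = \frac{1}{\frac{238476}{720009949} - \frac{11}{9}} = \frac{1}{- \frac{7917963155}{6480089541}} = - \frac{6480089541}{7917963155}$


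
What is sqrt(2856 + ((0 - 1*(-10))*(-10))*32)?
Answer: 2*I*sqrt(86) ≈ 18.547*I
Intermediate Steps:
sqrt(2856 + ((0 - 1*(-10))*(-10))*32) = sqrt(2856 + ((0 + 10)*(-10))*32) = sqrt(2856 + (10*(-10))*32) = sqrt(2856 - 100*32) = sqrt(2856 - 3200) = sqrt(-344) = 2*I*sqrt(86)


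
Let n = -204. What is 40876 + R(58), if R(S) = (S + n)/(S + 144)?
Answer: 4128403/101 ≈ 40875.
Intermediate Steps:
R(S) = (-204 + S)/(144 + S) (R(S) = (S - 204)/(S + 144) = (-204 + S)/(144 + S))
40876 + R(58) = 40876 + (-204 + 58)/(144 + 58) = 40876 - 146/202 = 40876 + (1/202)*(-146) = 40876 - 73/101 = 4128403/101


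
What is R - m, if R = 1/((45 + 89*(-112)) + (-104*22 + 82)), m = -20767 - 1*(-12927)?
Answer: 95091359/12129 ≈ 7840.0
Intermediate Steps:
m = -7840 (m = -20767 + 12927 = -7840)
R = -1/12129 (R = 1/((45 - 9968) + (-2288 + 82)) = 1/(-9923 - 2206) = 1/(-12129) = -1/12129 ≈ -8.2447e-5)
R - m = -1/12129 - 1*(-7840) = -1/12129 + 7840 = 95091359/12129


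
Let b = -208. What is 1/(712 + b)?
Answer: 1/504 ≈ 0.0019841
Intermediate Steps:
1/(712 + b) = 1/(712 - 208) = 1/504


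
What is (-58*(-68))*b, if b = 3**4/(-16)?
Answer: -39933/2 ≈ -19967.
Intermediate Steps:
b = -81/16 (b = 81*(-1/16) = -81/16 ≈ -5.0625)
(-58*(-68))*b = -58*(-68)*(-81/16) = 3944*(-81/16) = -39933/2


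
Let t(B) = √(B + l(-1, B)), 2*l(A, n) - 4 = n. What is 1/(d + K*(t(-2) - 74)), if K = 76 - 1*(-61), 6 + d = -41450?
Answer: -51594/2661959605 - 137*I/2661959605 ≈ -1.9382e-5 - 5.1466e-8*I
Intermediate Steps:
d = -41456 (d = -6 - 41450 = -41456)
l(A, n) = 2 + n/2
t(B) = √(2 + 3*B/2) (t(B) = √(B + (2 + B/2)) = √(2 + 3*B/2))
K = 137 (K = 76 + 61 = 137)
1/(d + K*(t(-2) - 74)) = 1/(-41456 + 137*(√(8 + 6*(-2))/2 - 74)) = 1/(-41456 + 137*(√(8 - 12)/2 - 74)) = 1/(-41456 + 137*(√(-4)/2 - 74)) = 1/(-41456 + 137*((2*I)/2 - 74)) = 1/(-41456 + 137*(I - 74)) = 1/(-41456 + 137*(-74 + I)) = 1/(-41456 + (-10138 + 137*I)) = 1/(-51594 + 137*I) = (-51594 - 137*I)/2661959605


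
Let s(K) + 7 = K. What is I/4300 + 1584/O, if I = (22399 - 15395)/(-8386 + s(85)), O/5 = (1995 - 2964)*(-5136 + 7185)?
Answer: -700661079/1970281039900 ≈ -0.00035561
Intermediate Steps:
s(K) = -7 + K
O = -9927405 (O = 5*((1995 - 2964)*(-5136 + 7185)) = 5*(-969*2049) = 5*(-1985481) = -9927405)
I = -1751/2077 (I = (22399 - 15395)/(-8386 + (-7 + 85)) = 7004/(-8386 + 78) = 7004/(-8308) = 7004*(-1/8308) = -1751/2077 ≈ -0.84304)
I/4300 + 1584/O = -1751/2077/4300 + 1584/(-9927405) = -1751/2077*1/4300 + 1584*(-1/9927405) = -1751/8931100 - 176/1103045 = -700661079/1970281039900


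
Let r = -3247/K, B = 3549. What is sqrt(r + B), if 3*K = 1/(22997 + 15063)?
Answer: I*sqrt(370738911) ≈ 19255.0*I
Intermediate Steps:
K = 1/114180 (K = 1/(3*(22997 + 15063)) = (1/3)/38060 = (1/3)*(1/38060) = 1/114180 ≈ 8.7581e-6)
r = -370742460 (r = -3247/1/114180 = -3247*114180 = -370742460)
sqrt(r + B) = sqrt(-370742460 + 3549) = sqrt(-370738911) = I*sqrt(370738911)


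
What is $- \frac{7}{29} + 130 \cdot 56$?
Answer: $\frac{211113}{29} \approx 7279.8$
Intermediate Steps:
$- \frac{7}{29} + 130 \cdot 56 = \left(-7\right) \frac{1}{29} + 7280 = - \frac{7}{29} + 7280 = \frac{211113}{29}$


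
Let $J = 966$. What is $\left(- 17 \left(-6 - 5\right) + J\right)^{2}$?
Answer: $1329409$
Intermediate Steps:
$\left(- 17 \left(-6 - 5\right) + J\right)^{2} = \left(- 17 \left(-6 - 5\right) + 966\right)^{2} = \left(\left(-17\right) \left(-11\right) + 966\right)^{2} = \left(187 + 966\right)^{2} = 1153^{2} = 1329409$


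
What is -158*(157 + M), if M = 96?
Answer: -39974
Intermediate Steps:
-158*(157 + M) = -158*(157 + 96) = -158*253 = -39974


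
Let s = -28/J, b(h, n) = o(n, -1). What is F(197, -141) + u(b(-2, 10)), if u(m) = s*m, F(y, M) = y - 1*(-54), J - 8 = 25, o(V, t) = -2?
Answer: 8339/33 ≈ 252.70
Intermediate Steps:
b(h, n) = -2
J = 33 (J = 8 + 25 = 33)
F(y, M) = 54 + y (F(y, M) = y + 54 = 54 + y)
s = -28/33 ≈ -0.84848
u(m) = -28*m/33
F(197, -141) + u(b(-2, 10)) = (54 + 197) - 28/33*(-2) = 251 + 56/33 = 8339/33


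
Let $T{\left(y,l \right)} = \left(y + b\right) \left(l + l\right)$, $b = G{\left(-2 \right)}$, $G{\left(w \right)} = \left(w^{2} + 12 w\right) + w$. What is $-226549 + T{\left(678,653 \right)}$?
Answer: $630187$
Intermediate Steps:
$G{\left(w \right)} = w^{2} + 13 w$
$b = -22$ ($b = - 2 \left(13 - 2\right) = \left(-2\right) 11 = -22$)
$T{\left(y,l \right)} = 2 l \left(-22 + y\right)$ ($T{\left(y,l \right)} = \left(y - 22\right) \left(l + l\right) = \left(-22 + y\right) 2 l = 2 l \left(-22 + y\right)$)
$-226549 + T{\left(678,653 \right)} = -226549 + 2 \cdot 653 \left(-22 + 678\right) = -226549 + 2 \cdot 653 \cdot 656 = -226549 + 856736 = 630187$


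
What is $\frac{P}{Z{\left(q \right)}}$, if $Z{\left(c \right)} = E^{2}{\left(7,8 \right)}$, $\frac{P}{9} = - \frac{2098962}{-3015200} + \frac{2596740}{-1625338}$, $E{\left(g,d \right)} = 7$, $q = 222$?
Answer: $- \frac{9940877434899}{60033809435600} \approx -0.16559$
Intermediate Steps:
$P = - \frac{9940877434899}{1225179784400}$ ($P = 9 \left(- \frac{2098962}{-3015200} + \frac{2596740}{-1625338}\right) = 9 \left(\left(-2098962\right) \left(- \frac{1}{3015200}\right) + 2596740 \left(- \frac{1}{1625338}\right)\right) = 9 \left(\frac{1049481}{1507600} - \frac{1298370}{812669}\right) = 9 \left(- \frac{1104541937211}{1225179784400}\right) = - \frac{9940877434899}{1225179784400} \approx -8.1138$)
$Z{\left(c \right)} = 49$ ($Z{\left(c \right)} = 7^{2} = 49$)
$\frac{P}{Z{\left(q \right)}} = - \frac{9940877434899}{1225179784400 \cdot 49} = \left(- \frac{9940877434899}{1225179784400}\right) \frac{1}{49} = - \frac{9940877434899}{60033809435600}$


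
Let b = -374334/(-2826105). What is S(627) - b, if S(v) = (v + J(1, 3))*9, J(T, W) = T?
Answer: 5324257042/942035 ≈ 5651.9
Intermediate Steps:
b = 124778/942035 (b = -374334*(-1/2826105) = 124778/942035 ≈ 0.13246)
S(v) = 9 + 9*v (S(v) = (v + 1)*9 = (1 + v)*9 = 9 + 9*v)
S(627) - b = (9 + 9*627) - 1*124778/942035 = (9 + 5643) - 124778/942035 = 5652 - 124778/942035 = 5324257042/942035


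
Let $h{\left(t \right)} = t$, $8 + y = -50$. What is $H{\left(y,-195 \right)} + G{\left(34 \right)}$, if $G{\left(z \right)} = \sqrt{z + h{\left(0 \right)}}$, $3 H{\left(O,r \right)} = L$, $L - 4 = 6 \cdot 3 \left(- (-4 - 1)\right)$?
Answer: $\frac{94}{3} + \sqrt{34} \approx 37.164$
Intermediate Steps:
$y = -58$ ($y = -8 - 50 = -58$)
$L = 94$ ($L = 4 + 6 \cdot 3 \left(- (-4 - 1)\right) = 4 + 18 \left(\left(-1\right) \left(-5\right)\right) = 4 + 18 \cdot 5 = 4 + 90 = 94$)
$H{\left(O,r \right)} = \frac{94}{3}$ ($H{\left(O,r \right)} = \frac{1}{3} \cdot 94 = \frac{94}{3}$)
$G{\left(z \right)} = \sqrt{z}$ ($G{\left(z \right)} = \sqrt{z + 0} = \sqrt{z}$)
$H{\left(y,-195 \right)} + G{\left(34 \right)} = \frac{94}{3} + \sqrt{34}$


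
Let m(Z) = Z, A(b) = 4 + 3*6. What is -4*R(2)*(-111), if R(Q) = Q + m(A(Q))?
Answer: 10656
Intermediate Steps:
A(b) = 22 (A(b) = 4 + 18 = 22)
R(Q) = 22 + Q (R(Q) = Q + 22 = 22 + Q)
-4*R(2)*(-111) = -4*(22 + 2)*(-111) = -4*24*(-111) = -96*(-111) = 10656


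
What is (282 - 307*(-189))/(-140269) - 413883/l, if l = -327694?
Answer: 38948755857/45965309686 ≈ 0.84735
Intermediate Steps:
(282 - 307*(-189))/(-140269) - 413883/l = (282 - 307*(-189))/(-140269) - 413883/(-327694) = (282 + 58023)*(-1/140269) - 413883*(-1/327694) = 58305*(-1/140269) + 413883/327694 = -58305/140269 + 413883/327694 = 38948755857/45965309686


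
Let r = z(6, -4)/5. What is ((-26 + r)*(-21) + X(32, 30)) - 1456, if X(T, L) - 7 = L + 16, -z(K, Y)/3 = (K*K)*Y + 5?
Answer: -13042/5 ≈ -2608.4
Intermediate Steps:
z(K, Y) = -15 - 3*Y*K**2 (z(K, Y) = -3*((K*K)*Y + 5) = -3*(K**2*Y + 5) = -3*(Y*K**2 + 5) = -3*(5 + Y*K**2) = -15 - 3*Y*K**2)
r = 417/5 (r = (-15 - 3*(-4)*6**2)/5 = (-15 - 3*(-4)*36)*(1/5) = (-15 + 432)*(1/5) = 417*(1/5) = 417/5 ≈ 83.400)
X(T, L) = 23 + L (X(T, L) = 7 + (L + 16) = 7 + (16 + L) = 23 + L)
((-26 + r)*(-21) + X(32, 30)) - 1456 = ((-26 + 417/5)*(-21) + (23 + 30)) - 1456 = ((287/5)*(-21) + 53) - 1456 = (-6027/5 + 53) - 1456 = -5762/5 - 1456 = -13042/5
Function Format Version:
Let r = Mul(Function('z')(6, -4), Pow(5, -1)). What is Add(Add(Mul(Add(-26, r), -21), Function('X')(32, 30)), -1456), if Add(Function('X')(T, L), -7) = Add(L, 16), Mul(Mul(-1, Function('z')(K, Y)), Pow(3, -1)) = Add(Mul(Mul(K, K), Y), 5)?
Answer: Rational(-13042, 5) ≈ -2608.4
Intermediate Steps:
Function('z')(K, Y) = Add(-15, Mul(-3, Y, Pow(K, 2))) (Function('z')(K, Y) = Mul(-3, Add(Mul(Mul(K, K), Y), 5)) = Mul(-3, Add(Mul(Pow(K, 2), Y), 5)) = Mul(-3, Add(Mul(Y, Pow(K, 2)), 5)) = Mul(-3, Add(5, Mul(Y, Pow(K, 2)))) = Add(-15, Mul(-3, Y, Pow(K, 2))))
r = Rational(417, 5) (r = Mul(Add(-15, Mul(-3, -4, Pow(6, 2))), Pow(5, -1)) = Mul(Add(-15, Mul(-3, -4, 36)), Rational(1, 5)) = Mul(Add(-15, 432), Rational(1, 5)) = Mul(417, Rational(1, 5)) = Rational(417, 5) ≈ 83.400)
Function('X')(T, L) = Add(23, L) (Function('X')(T, L) = Add(7, Add(L, 16)) = Add(7, Add(16, L)) = Add(23, L))
Add(Add(Mul(Add(-26, r), -21), Function('X')(32, 30)), -1456) = Add(Add(Mul(Add(-26, Rational(417, 5)), -21), Add(23, 30)), -1456) = Add(Add(Mul(Rational(287, 5), -21), 53), -1456) = Add(Add(Rational(-6027, 5), 53), -1456) = Add(Rational(-5762, 5), -1456) = Rational(-13042, 5)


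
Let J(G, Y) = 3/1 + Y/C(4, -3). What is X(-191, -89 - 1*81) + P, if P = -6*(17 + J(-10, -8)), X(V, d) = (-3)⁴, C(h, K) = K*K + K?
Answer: -31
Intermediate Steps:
C(h, K) = K + K² (C(h, K) = K² + K = K + K²)
J(G, Y) = 3 + Y/6 (J(G, Y) = 3/1 + Y/((-3*(1 - 3))) = 3*1 + Y/((-3*(-2))) = 3 + Y/6)
X(V, d) = 81
P = -112 (P = -6*(17 + (3 + (⅙)*(-8))) = -6*(17 + (3 - 4/3)) = -6*(17 + 5/3) = -6*56/3 = -112)
X(-191, -89 - 1*81) + P = 81 - 112 = -31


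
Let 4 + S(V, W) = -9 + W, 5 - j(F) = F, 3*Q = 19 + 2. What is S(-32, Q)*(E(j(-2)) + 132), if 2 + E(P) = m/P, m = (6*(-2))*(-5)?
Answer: -5820/7 ≈ -831.43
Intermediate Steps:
m = 60 (m = -12*(-5) = 60)
Q = 7 (Q = (19 + 2)/3 = (⅓)*21 = 7)
j(F) = 5 - F
S(V, W) = -13 + W (S(V, W) = -4 + (-9 + W) = -13 + W)
E(P) = -2 + 60/P
S(-32, Q)*(E(j(-2)) + 132) = (-13 + 7)*((-2 + 60/(5 - 1*(-2))) + 132) = -6*((-2 + 60/(5 + 2)) + 132) = -6*((-2 + 60/7) + 132) = -6*(46/7 + 132) = -6*970/7 = -5820/7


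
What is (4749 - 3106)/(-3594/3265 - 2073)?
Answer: -5364395/6771939 ≈ -0.79215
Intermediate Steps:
(4749 - 3106)/(-3594/3265 - 2073) = 1643/(-3594*1/3265 - 2073) = 1643/(-3594/3265 - 2073) = 1643/(-6771939/3265) = 1643*(-3265/6771939) = -5364395/6771939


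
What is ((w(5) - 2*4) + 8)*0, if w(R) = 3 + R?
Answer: 0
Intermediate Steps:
((w(5) - 2*4) + 8)*0 = (((3 + 5) - 2*4) + 8)*0 = ((8 - 8) + 8)*0 = (0 + 8)*0 = 8*0 = 0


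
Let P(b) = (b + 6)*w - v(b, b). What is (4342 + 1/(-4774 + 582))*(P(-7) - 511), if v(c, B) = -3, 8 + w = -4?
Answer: -564251553/262 ≈ -2.1536e+6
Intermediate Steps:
w = -12 (w = -8 - 4 = -12)
P(b) = -69 - 12*b (P(b) = (b + 6)*(-12) - 1*(-3) = (6 + b)*(-12) + 3 = (-72 - 12*b) + 3 = -69 - 12*b)
(4342 + 1/(-4774 + 582))*(P(-7) - 511) = (4342 + 1/(-4774 + 582))*((-69 - 12*(-7)) - 511) = (4342 + 1/(-4192))*((-69 + 84) - 511) = (4342 - 1/4192)*(15 - 511) = (18201663/4192)*(-496) = -564251553/262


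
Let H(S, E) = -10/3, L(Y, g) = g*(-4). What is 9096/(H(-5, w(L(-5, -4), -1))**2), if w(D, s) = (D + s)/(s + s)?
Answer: 20466/25 ≈ 818.64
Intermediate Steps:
L(Y, g) = -4*g
w(D, s) = (D + s)/(2*s) (w(D, s) = (D + s)/((2*s)) = (D + s)*(1/(2*s)) = (D + s)/(2*s))
H(S, E) = -10/3 (H(S, E) = -10*1/3 = -10/3)
9096/(H(-5, w(L(-5, -4), -1))**2) = 9096/((-10/3)**2) = 9096/(100/9) = 9096*(9/100) = 20466/25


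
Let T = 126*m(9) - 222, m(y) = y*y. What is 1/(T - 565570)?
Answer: -1/555586 ≈ -1.7999e-6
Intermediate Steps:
m(y) = y²
T = 9984 (T = 126*9² - 222 = 126*81 - 222 = 10206 - 222 = 9984)
1/(T - 565570) = 1/(9984 - 565570) = 1/(-555586) = -1/555586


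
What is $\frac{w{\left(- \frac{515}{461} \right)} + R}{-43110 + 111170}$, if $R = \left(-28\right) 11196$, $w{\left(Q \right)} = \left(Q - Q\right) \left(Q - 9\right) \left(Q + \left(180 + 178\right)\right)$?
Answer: $- \frac{78372}{17015} \approx -4.6061$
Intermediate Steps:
$w{\left(Q \right)} = 0$ ($w{\left(Q \right)} = 0 \left(-9 + Q\right) \left(Q + 358\right) = 0 \left(358 + Q\right) = 0$)
$R = -313488$
$\frac{w{\left(- \frac{515}{461} \right)} + R}{-43110 + 111170} = \frac{0 - 313488}{-43110 + 111170} = - \frac{313488}{68060} = \left(-313488\right) \frac{1}{68060} = - \frac{78372}{17015}$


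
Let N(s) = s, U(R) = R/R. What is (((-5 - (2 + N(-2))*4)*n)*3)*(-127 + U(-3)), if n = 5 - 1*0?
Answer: 9450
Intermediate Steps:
U(R) = 1
n = 5 (n = 5 + 0 = 5)
(((-5 - (2 + N(-2))*4)*n)*3)*(-127 + U(-3)) = (((-5 - (2 - 2)*4)*5)*3)*(-127 + 1) = (((-5 - 0*4)*5)*3)*(-126) = (((-5 - 1*0)*5)*3)*(-126) = (((-5 + 0)*5)*3)*(-126) = (-5*5*3)*(-126) = -25*3*(-126) = -75*(-126) = 9450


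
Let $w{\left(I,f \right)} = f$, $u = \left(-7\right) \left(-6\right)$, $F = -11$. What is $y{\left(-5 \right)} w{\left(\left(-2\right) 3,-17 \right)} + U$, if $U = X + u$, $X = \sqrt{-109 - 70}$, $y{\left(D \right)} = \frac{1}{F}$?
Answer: $\frac{479}{11} + i \sqrt{179} \approx 43.545 + 13.379 i$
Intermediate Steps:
$y{\left(D \right)} = - \frac{1}{11}$ ($y{\left(D \right)} = \frac{1}{-11} = - \frac{1}{11}$)
$u = 42$
$X = i \sqrt{179}$ ($X = \sqrt{-179} = i \sqrt{179} \approx 13.379 i$)
$U = 42 + i \sqrt{179}$ ($U = i \sqrt{179} + 42 = 42 + i \sqrt{179} \approx 42.0 + 13.379 i$)
$y{\left(-5 \right)} w{\left(\left(-2\right) 3,-17 \right)} + U = \left(- \frac{1}{11}\right) \left(-17\right) + \left(42 + i \sqrt{179}\right) = \frac{17}{11} + \left(42 + i \sqrt{179}\right) = \frac{479}{11} + i \sqrt{179}$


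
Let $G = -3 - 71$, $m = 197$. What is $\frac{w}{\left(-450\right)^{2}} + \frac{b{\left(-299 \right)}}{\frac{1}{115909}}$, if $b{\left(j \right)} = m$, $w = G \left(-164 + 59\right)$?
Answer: $\frac{154129993009}{6750} \approx 2.2834 \cdot 10^{7}$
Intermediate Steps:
$G = -74$
$w = 7770$ ($w = - 74 \left(-164 + 59\right) = \left(-74\right) \left(-105\right) = 7770$)
$b{\left(j \right)} = 197$
$\frac{w}{\left(-450\right)^{2}} + \frac{b{\left(-299 \right)}}{\frac{1}{115909}} = \frac{7770}{\left(-450\right)^{2}} + \frac{197}{\frac{1}{115909}} = \frac{7770}{202500} + 197 \frac{1}{\frac{1}{115909}} = 7770 \cdot \frac{1}{202500} + 197 \cdot 115909 = \frac{259}{6750} + 22834073 = \frac{154129993009}{6750}$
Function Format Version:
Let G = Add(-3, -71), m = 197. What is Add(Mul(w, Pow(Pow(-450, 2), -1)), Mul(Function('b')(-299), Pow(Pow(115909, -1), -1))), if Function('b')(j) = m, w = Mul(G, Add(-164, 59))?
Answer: Rational(154129993009, 6750) ≈ 2.2834e+7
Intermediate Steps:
G = -74
w = 7770 (w = Mul(-74, Add(-164, 59)) = Mul(-74, -105) = 7770)
Function('b')(j) = 197
Add(Mul(w, Pow(Pow(-450, 2), -1)), Mul(Function('b')(-299), Pow(Pow(115909, -1), -1))) = Add(Mul(7770, Pow(Pow(-450, 2), -1)), Mul(197, Pow(Pow(115909, -1), -1))) = Add(Mul(7770, Pow(202500, -1)), Mul(197, Pow(Rational(1, 115909), -1))) = Add(Mul(7770, Rational(1, 202500)), Mul(197, 115909)) = Add(Rational(259, 6750), 22834073) = Rational(154129993009, 6750)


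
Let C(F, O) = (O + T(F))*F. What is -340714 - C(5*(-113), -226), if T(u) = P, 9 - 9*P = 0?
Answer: -467839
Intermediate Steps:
P = 1 (P = 1 - 1/9*0 = 1 + 0 = 1)
T(u) = 1
C(F, O) = F*(1 + O) (C(F, O) = (O + 1)*F = (1 + O)*F = F*(1 + O))
-340714 - C(5*(-113), -226) = -340714 - 5*(-113)*(1 - 226) = -340714 - (-565)*(-225) = -340714 - 1*127125 = -340714 - 127125 = -467839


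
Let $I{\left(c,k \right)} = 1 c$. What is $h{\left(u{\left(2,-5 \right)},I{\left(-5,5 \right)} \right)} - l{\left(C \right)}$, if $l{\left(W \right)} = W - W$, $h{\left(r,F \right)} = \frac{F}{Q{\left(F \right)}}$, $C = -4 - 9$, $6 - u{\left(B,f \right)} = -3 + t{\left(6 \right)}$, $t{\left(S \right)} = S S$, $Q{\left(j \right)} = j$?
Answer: $1$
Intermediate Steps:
$t{\left(S \right)} = S^{2}$
$I{\left(c,k \right)} = c$
$u{\left(B,f \right)} = -27$ ($u{\left(B,f \right)} = 6 - \left(-3 + 6^{2}\right) = 6 - \left(-3 + 36\right) = 6 - 33 = -27$)
$C = -13$ ($C = -4 - 9 = -13$)
$h{\left(r,F \right)} = 1$ ($h{\left(r,F \right)} = \frac{F}{F} = 1$)
$l{\left(W \right)} = 0$
$h{\left(u{\left(2,-5 \right)},I{\left(-5,5 \right)} \right)} - l{\left(C \right)} = 1 - 0 = 1 + 0 = 1$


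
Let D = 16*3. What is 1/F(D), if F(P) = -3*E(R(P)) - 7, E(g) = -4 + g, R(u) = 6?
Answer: -1/13 ≈ -0.076923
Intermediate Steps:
D = 48
F(P) = -13 (F(P) = -3*(-4 + 6) - 7 = -3*2 - 7 = -6 - 7 = -13)
1/F(D) = 1/(-13) = -1/13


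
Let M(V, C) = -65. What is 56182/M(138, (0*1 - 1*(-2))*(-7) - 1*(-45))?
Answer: -56182/65 ≈ -864.34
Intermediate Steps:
56182/M(138, (0*1 - 1*(-2))*(-7) - 1*(-45)) = 56182/(-65) = 56182*(-1/65) = -56182/65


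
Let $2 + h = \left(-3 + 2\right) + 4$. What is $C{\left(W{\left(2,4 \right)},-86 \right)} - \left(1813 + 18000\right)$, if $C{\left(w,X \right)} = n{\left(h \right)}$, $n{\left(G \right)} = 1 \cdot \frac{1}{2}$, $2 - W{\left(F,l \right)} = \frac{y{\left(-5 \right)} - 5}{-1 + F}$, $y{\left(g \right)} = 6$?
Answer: $- \frac{39625}{2} \approx -19813.0$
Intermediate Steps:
$h = 1$ ($h = -2 + \left(\left(-3 + 2\right) + 4\right) = -2 + \left(-1 + 4\right) = -2 + 3 = 1$)
$W{\left(F,l \right)} = 2 - \frac{1}{-1 + F}$ ($W{\left(F,l \right)} = 2 - \frac{6 - 5}{-1 + F} = 2 - 1 \frac{1}{-1 + F} = 2 - \frac{1}{-1 + F}$)
$n{\left(G \right)} = \frac{1}{2}$ ($n{\left(G \right)} = 1 \cdot \frac{1}{2} = \frac{1}{2}$)
$C{\left(w,X \right)} = \frac{1}{2}$
$C{\left(W{\left(2,4 \right)},-86 \right)} - \left(1813 + 18000\right) = \frac{1}{2} - \left(1813 + 18000\right) = \frac{1}{2} - 19813 = - \frac{39625}{2}$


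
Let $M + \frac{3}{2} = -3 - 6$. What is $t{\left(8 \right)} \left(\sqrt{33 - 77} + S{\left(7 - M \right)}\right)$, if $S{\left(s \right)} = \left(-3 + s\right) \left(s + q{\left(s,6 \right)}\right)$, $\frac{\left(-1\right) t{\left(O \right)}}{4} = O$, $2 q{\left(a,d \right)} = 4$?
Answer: $-9048 - 64 i \sqrt{11} \approx -9048.0 - 212.26 i$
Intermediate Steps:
$M = - \frac{21}{2}$ ($M = - \frac{3}{2} - 9 = - \frac{21}{2} \approx -10.5$)
$q{\left(a,d \right)} = 2$ ($q{\left(a,d \right)} = \frac{1}{2} \cdot 4 = 2$)
$t{\left(O \right)} = - 4 O$
$S{\left(s \right)} = \left(-3 + s\right) \left(2 + s\right)$ ($S{\left(s \right)} = \left(-3 + s\right) \left(s + 2\right) = \left(-3 + s\right) \left(2 + s\right)$)
$t{\left(8 \right)} \left(\sqrt{33 - 77} + S{\left(7 - M \right)}\right) = \left(-4\right) 8 \left(\sqrt{33 - 77} - \left(13 + \frac{21}{2} - \left(7 - - \frac{21}{2}\right)^{2}\right)\right) = - 32 \left(\sqrt{-44} - \left(\frac{47}{2} - \left(7 + \frac{21}{2}\right)^{2}\right)\right) = - 32 \left(2 i \sqrt{11} - \left(\frac{47}{2} - \frac{1225}{4}\right)\right) = - 32 \left(2 i \sqrt{11} - - \frac{1131}{4}\right) = - 32 \left(2 i \sqrt{11} + \frac{1131}{4}\right) = - 32 \left(\frac{1131}{4} + 2 i \sqrt{11}\right) = -9048 - 64 i \sqrt{11}$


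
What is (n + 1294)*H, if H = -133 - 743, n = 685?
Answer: -1733604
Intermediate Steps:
H = -876
(n + 1294)*H = (685 + 1294)*(-876) = 1979*(-876) = -1733604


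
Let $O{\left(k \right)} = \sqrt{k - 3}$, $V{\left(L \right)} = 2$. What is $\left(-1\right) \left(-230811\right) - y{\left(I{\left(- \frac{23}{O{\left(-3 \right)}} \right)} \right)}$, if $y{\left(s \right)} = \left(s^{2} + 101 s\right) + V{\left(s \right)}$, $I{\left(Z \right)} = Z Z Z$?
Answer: $\frac{197890633}{216} + \frac{1228867 i \sqrt{6}}{36} \approx 9.1616 \cdot 10^{5} + 83614.0 i$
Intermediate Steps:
$O{\left(k \right)} = \sqrt{-3 + k}$
$I{\left(Z \right)} = Z^{3}$ ($I{\left(Z \right)} = Z^{2} Z = Z^{3}$)
$y{\left(s \right)} = 2 + s^{2} + 101 s$ ($y{\left(s \right)} = \left(s^{2} + 101 s\right) + 2 = 2 + s^{2} + 101 s$)
$\left(-1\right) \left(-230811\right) - y{\left(I{\left(- \frac{23}{O{\left(-3 \right)}} \right)} \right)} = \left(-1\right) \left(-230811\right) - \left(2 + \left(\left(- \frac{23}{\sqrt{-3 - 3}}\right)^{3}\right)^{2} + 101 \left(- \frac{23}{\sqrt{-3 - 3}}\right)^{3}\right) = 230811 - \left(2 + \left(\left(- \frac{23}{\sqrt{-6}}\right)^{3}\right)^{2} + 101 \left(- \frac{23}{\sqrt{-6}}\right)^{3}\right) = 230811 - \left(2 + \left(\left(- \frac{23}{i \sqrt{6}}\right)^{3}\right)^{2} + 101 \left(- \frac{23}{i \sqrt{6}}\right)^{3}\right) = 230811 - \left(2 + \left(\left(- 23 \left(- \frac{i \sqrt{6}}{6}\right)\right)^{3}\right)^{2} + 101 \left(- 23 \left(- \frac{i \sqrt{6}}{6}\right)\right)^{3}\right) = 230811 - \left(2 + \left(\left(\frac{23 i \sqrt{6}}{6}\right)^{3}\right)^{2} + 101 \left(\frac{23 i \sqrt{6}}{6}\right)^{3}\right) = 230811 - \left(2 + \left(- \frac{12167 i \sqrt{6}}{36}\right)^{2} + 101 \left(- \frac{12167 i \sqrt{6}}{36}\right)\right) = 230811 - \left(2 - \frac{148035889}{216} - \frac{1228867 i \sqrt{6}}{36}\right) = 230811 - \left(- \frac{148035457}{216} - \frac{1228867 i \sqrt{6}}{36}\right) = 230811 + \left(\frac{148035457}{216} + \frac{1228867 i \sqrt{6}}{36}\right) = \frac{197890633}{216} + \frac{1228867 i \sqrt{6}}{36}$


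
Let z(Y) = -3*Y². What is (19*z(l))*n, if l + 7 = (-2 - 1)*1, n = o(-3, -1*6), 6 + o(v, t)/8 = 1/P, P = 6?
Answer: 266000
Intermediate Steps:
o(v, t) = -140/3 (o(v, t) = -48 + 8/6 = -48 + 8*(⅙) = -48 + 4/3 = -140/3)
n = -140/3 ≈ -46.667
l = -10 (l = -7 + (-2 - 1)*1 = -7 - 3*1 = -7 - 3 = -10)
(19*z(l))*n = (19*(-3*(-10)²))*(-140/3) = (19*(-3*100))*(-140/3) = (19*(-300))*(-140/3) = -5700*(-140/3) = 266000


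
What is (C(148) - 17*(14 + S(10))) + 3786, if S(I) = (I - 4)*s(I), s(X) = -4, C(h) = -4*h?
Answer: 3364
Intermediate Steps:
S(I) = 16 - 4*I (S(I) = (I - 4)*(-4) = (-4 + I)*(-4) = 16 - 4*I)
(C(148) - 17*(14 + S(10))) + 3786 = (-4*148 - 17*(14 + (16 - 4*10))) + 3786 = (-592 - 17*(14 + (16 - 40))) + 3786 = (-592 - 17*(14 - 24)) + 3786 = (-592 - 17*(-10)) + 3786 = (-592 + 170) + 3786 = -422 + 3786 = 3364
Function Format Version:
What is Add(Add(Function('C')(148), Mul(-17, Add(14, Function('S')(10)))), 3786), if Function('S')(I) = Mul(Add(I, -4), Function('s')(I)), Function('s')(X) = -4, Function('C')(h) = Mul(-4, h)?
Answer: 3364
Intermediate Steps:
Function('S')(I) = Add(16, Mul(-4, I)) (Function('S')(I) = Mul(Add(I, -4), -4) = Mul(Add(-4, I), -4) = Add(16, Mul(-4, I)))
Add(Add(Function('C')(148), Mul(-17, Add(14, Function('S')(10)))), 3786) = Add(Add(Mul(-4, 148), Mul(-17, Add(14, Add(16, Mul(-4, 10))))), 3786) = Add(Add(-592, Mul(-17, Add(14, Add(16, -40)))), 3786) = Add(Add(-592, Mul(-17, Add(14, -24))), 3786) = Add(Add(-592, Mul(-17, -10)), 3786) = Add(Add(-592, 170), 3786) = Add(-422, 3786) = 3364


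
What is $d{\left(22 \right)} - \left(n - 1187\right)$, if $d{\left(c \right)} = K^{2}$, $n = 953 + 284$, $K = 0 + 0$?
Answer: $-50$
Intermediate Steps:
$K = 0$
$n = 1237$
$d{\left(c \right)} = 0$ ($d{\left(c \right)} = 0^{2} = 0$)
$d{\left(22 \right)} - \left(n - 1187\right) = 0 - \left(1237 - 1187\right) = 0 - 50 = -50$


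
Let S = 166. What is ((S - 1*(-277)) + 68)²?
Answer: 261121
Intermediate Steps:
((S - 1*(-277)) + 68)² = ((166 - 1*(-277)) + 68)² = ((166 + 277) + 68)² = (443 + 68)² = 511² = 261121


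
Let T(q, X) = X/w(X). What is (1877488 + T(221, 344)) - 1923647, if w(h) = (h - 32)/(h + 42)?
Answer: -1783603/39 ≈ -45733.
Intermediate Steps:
w(h) = (-32 + h)/(42 + h)
T(q, X) = X*(42 + X)/(-32 + X) (T(q, X) = X/(((-32 + X)/(42 + X))) = X*((42 + X)/(-32 + X)) = X*(42 + X)/(-32 + X))
(1877488 + T(221, 344)) - 1923647 = (1877488 + 344*(42 + 344)/(-32 + 344)) - 1923647 = (1877488 + 344*386/312) - 1923647 = (1877488 + 344*(1/312)*386) - 1923647 = (1877488 + 16598/39) - 1923647 = 73238630/39 - 1923647 = -1783603/39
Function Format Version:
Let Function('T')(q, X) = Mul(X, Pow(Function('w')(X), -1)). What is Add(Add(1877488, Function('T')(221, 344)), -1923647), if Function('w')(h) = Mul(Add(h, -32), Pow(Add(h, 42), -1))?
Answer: Rational(-1783603, 39) ≈ -45733.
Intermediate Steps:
Function('w')(h) = Mul(Pow(Add(42, h), -1), Add(-32, h)) (Function('w')(h) = Mul(Add(-32, h), Pow(Add(42, h), -1)) = Mul(Pow(Add(42, h), -1), Add(-32, h)))
Function('T')(q, X) = Mul(X, Pow(Add(-32, X), -1), Add(42, X)) (Function('T')(q, X) = Mul(X, Pow(Mul(Pow(Add(42, X), -1), Add(-32, X)), -1)) = Mul(X, Mul(Pow(Add(-32, X), -1), Add(42, X))) = Mul(X, Pow(Add(-32, X), -1), Add(42, X)))
Add(Add(1877488, Function('T')(221, 344)), -1923647) = Add(Add(1877488, Mul(344, Pow(Add(-32, 344), -1), Add(42, 344))), -1923647) = Add(Add(1877488, Mul(344, Pow(312, -1), 386)), -1923647) = Add(Add(1877488, Mul(344, Rational(1, 312), 386)), -1923647) = Add(Add(1877488, Rational(16598, 39)), -1923647) = Add(Rational(73238630, 39), -1923647) = Rational(-1783603, 39)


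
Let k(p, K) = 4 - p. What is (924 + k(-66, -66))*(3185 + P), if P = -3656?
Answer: -468174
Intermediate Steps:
(924 + k(-66, -66))*(3185 + P) = (924 + (4 - 1*(-66)))*(3185 - 3656) = (924 + (4 + 66))*(-471) = (924 + 70)*(-471) = 994*(-471) = -468174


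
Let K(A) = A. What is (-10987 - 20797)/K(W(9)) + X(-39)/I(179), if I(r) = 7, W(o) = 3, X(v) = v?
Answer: -222605/21 ≈ -10600.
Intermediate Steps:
(-10987 - 20797)/K(W(9)) + X(-39)/I(179) = (-10987 - 20797)/3 - 39/7 = -31784*⅓ - 39*⅐ = -31784/3 - 39/7 = -222605/21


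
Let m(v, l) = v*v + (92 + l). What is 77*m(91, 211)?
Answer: 660968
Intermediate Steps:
m(v, l) = 92 + l + v**2 (m(v, l) = v**2 + (92 + l) = 92 + l + v**2)
77*m(91, 211) = 77*(92 + 211 + 91**2) = 77*(92 + 211 + 8281) = 77*8584 = 660968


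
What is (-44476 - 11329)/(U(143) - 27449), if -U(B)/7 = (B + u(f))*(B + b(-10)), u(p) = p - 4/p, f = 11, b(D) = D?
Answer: 613855/1875329 ≈ 0.32733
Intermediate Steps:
u(p) = p - 4/p
U(B) = -7*(-10 + B)*(117/11 + B) (U(B) = -7*(B + (11 - 4/11))*(B - 10) = -7*(B + (11 - 4*1/11))*(-10 + B) = -7*(B + (11 - 4/11))*(-10 + B) = -7*(B + 117/11)*(-10 + B) = -7*(117/11 + B)*(-10 + B) = -7*(-10 + B)*(117/11 + B))
(-44476 - 11329)/(U(143) - 27449) = (-44476 - 11329)/((8190/11 - 7*143**2 - 49/11*143) - 27449) = -55805/((8190/11 - 7*20449 - 637) - 27449) = -55805/((8190/11 - 143143 - 637) - 27449) = -55805/(-1573390/11 - 27449) = -55805/(-1875329/11) = -55805*(-11/1875329) = 613855/1875329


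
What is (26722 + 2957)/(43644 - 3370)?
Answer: 2283/3098 ≈ 0.73693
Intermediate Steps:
(26722 + 2957)/(43644 - 3370) = 29679/40274 = 29679*(1/40274) = 2283/3098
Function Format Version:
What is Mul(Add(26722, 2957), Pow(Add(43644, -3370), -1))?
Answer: Rational(2283, 3098) ≈ 0.73693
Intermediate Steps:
Mul(Add(26722, 2957), Pow(Add(43644, -3370), -1)) = Mul(29679, Pow(40274, -1)) = Mul(29679, Rational(1, 40274)) = Rational(2283, 3098)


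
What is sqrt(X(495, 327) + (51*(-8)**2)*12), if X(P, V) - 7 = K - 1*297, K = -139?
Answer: sqrt(38739) ≈ 196.82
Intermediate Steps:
X(P, V) = -429 (X(P, V) = 7 + (-139 - 1*297) = 7 + (-139 - 297) = 7 - 436 = -429)
sqrt(X(495, 327) + (51*(-8)**2)*12) = sqrt(-429 + (51*(-8)**2)*12) = sqrt(-429 + (51*64)*12) = sqrt(-429 + 3264*12) = sqrt(-429 + 39168) = sqrt(38739)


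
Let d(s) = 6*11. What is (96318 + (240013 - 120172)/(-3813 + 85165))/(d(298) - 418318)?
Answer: -7835781777/34025636704 ≈ -0.23029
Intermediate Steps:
d(s) = 66
(96318 + (240013 - 120172)/(-3813 + 85165))/(d(298) - 418318) = (96318 + (240013 - 120172)/(-3813 + 85165))/(66 - 418318) = (96318 + 119841/81352)/(-418252) = (96318 + 119841*(1/81352))*(-1/418252) = (96318 + 119841/81352)*(-1/418252) = (7835781777/81352)*(-1/418252) = -7835781777/34025636704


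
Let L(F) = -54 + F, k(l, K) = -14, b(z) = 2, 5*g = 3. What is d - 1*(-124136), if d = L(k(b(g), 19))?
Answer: 124068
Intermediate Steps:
g = ⅗ (g = (⅕)*3 = ⅗ ≈ 0.60000)
d = -68 (d = -54 - 14 = -68)
d - 1*(-124136) = -68 - 1*(-124136) = -68 + 124136 = 124068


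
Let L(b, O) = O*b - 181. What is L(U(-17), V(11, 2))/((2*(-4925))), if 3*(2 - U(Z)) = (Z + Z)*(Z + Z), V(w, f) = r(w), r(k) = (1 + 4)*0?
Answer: 181/9850 ≈ 0.018376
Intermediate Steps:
r(k) = 0 (r(k) = 5*0 = 0)
V(w, f) = 0
U(Z) = 2 - 4*Z**2/3 (U(Z) = 2 - (Z + Z)*(Z + Z)/3 = 2 - 2*Z*2*Z/3 = 2 - 4*Z**2/3)
L(b, O) = -181 + O*b
L(U(-17), V(11, 2))/((2*(-4925))) = (-181 + 0*(2 - 4/3*(-17)**2))/((2*(-4925))) = (-181 + 0*(2 - 4/3*289))/(-9850) = (-181 + 0*(2 - 1156/3))*(-1/9850) = (-181 + 0*(-1150/3))*(-1/9850) = (-181 + 0)*(-1/9850) = -181*(-1/9850) = 181/9850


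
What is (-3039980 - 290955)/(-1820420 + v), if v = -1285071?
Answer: 3330935/3105491 ≈ 1.0726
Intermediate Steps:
(-3039980 - 290955)/(-1820420 + v) = (-3039980 - 290955)/(-1820420 - 1285071) = -3330935/(-3105491) = -3330935*(-1/3105491) = 3330935/3105491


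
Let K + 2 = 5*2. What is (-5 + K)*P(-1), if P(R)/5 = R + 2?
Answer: 15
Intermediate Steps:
P(R) = 10 + 5*R (P(R) = 5*(R + 2) = 5*(2 + R) = 10 + 5*R)
K = 8 (K = -2 + 5*2 = -2 + 10 = 8)
(-5 + K)*P(-1) = (-5 + 8)*(10 + 5*(-1)) = 3*(10 - 5) = 3*5 = 15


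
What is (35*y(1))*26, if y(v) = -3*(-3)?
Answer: 8190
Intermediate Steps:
y(v) = 9
(35*y(1))*26 = (35*9)*26 = 315*26 = 8190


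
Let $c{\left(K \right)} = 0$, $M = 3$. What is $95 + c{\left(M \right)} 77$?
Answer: $95$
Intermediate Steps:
$95 + c{\left(M \right)} 77 = 95 + 0 \cdot 77 = 95 + 0 = 95$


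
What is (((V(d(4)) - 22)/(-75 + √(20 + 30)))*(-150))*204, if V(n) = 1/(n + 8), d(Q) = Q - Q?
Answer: -2008125/223 - 133875*√2/223 ≈ -9854.0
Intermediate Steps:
d(Q) = 0
V(n) = 1/(8 + n)
(((V(d(4)) - 22)/(-75 + √(20 + 30)))*(-150))*204 = (((1/(8 + 0) - 22)/(-75 + √(20 + 30)))*(-150))*204 = (((1/8 - 22)/(-75 + √50))*(-150))*204 = (((⅛ - 22)/(-75 + 5*√2))*(-150))*204 = (-175/(8*(-75 + 5*√2))*(-150))*204 = (13125/(4*(-75 + 5*√2)))*204 = 669375/(-75 + 5*√2)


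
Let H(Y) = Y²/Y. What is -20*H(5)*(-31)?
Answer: 3100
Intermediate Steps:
H(Y) = Y
-20*H(5)*(-31) = -20*5*(-31) = -100*(-31) = 3100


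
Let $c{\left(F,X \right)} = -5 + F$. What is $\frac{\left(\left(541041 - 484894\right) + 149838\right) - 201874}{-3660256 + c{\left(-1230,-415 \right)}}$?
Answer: $- \frac{4111}{3661491} \approx -0.0011228$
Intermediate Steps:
$\frac{\left(\left(541041 - 484894\right) + 149838\right) - 201874}{-3660256 + c{\left(-1230,-415 \right)}} = \frac{\left(\left(541041 - 484894\right) + 149838\right) - 201874}{-3660256 - 1235} = \frac{\left(56147 + 149838\right) - 201874}{-3660256 - 1235} = \frac{205985 - 201874}{-3661491} = 4111 \left(- \frac{1}{3661491}\right) = - \frac{4111}{3661491}$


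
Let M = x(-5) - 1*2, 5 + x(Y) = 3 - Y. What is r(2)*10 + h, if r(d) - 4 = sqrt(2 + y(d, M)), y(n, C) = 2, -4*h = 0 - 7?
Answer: 247/4 ≈ 61.750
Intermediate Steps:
x(Y) = -2 - Y (x(Y) = -5 + (3 - Y) = -2 - Y)
M = 1 (M = (-2 - 1*(-5)) - 1*2 = (-2 + 5) - 2 = 3 - 2 = 1)
h = 7/4 (h = -(0 - 7)/4 = -1/4*(-7) = 7/4 ≈ 1.7500)
r(d) = 6 (r(d) = 4 + sqrt(2 + 2) = 4 + sqrt(4) = 4 + 2 = 6)
r(2)*10 + h = 6*10 + 7/4 = 60 + 7/4 = 247/4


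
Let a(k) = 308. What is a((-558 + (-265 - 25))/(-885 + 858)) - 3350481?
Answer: -3350173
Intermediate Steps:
a((-558 + (-265 - 25))/(-885 + 858)) - 3350481 = 308 - 3350481 = -3350173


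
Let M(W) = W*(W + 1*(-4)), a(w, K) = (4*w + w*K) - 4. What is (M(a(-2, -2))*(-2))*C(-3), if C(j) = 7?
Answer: -1344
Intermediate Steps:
a(w, K) = -4 + 4*w + K*w (a(w, K) = (4*w + K*w) - 4 = -4 + 4*w + K*w)
M(W) = W*(-4 + W) (M(W) = W*(W - 4) = W*(-4 + W))
(M(a(-2, -2))*(-2))*C(-3) = (((-4 + 4*(-2) - 2*(-2))*(-4 + (-4 + 4*(-2) - 2*(-2))))*(-2))*7 = (((-4 - 8 + 4)*(-4 + (-4 - 8 + 4)))*(-2))*7 = (-8*(-4 - 8)*(-2))*7 = (-8*(-12)*(-2))*7 = (96*(-2))*7 = -192*7 = -1344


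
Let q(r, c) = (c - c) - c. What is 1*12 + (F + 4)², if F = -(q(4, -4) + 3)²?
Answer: 2037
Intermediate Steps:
q(r, c) = -c (q(r, c) = 0 - c = -c)
F = -49 (F = -(-1*(-4) + 3)² = -(4 + 3)² = -1*7² = -1*49 = -49)
1*12 + (F + 4)² = 1*12 + (-49 + 4)² = 12 + (-45)² = 12 + 2025 = 2037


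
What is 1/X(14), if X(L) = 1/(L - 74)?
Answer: -60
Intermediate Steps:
X(L) = 1/(-74 + L)
1/X(14) = 1/(1/(-74 + 14)) = 1/(1/(-60)) = 1/(-1/60) = -60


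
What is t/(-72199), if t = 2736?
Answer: -2736/72199 ≈ -0.037895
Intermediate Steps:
t/(-72199) = 2736/(-72199) = 2736*(-1/72199) = -2736/72199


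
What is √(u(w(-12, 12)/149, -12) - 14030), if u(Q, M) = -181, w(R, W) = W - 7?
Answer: 3*I*√1579 ≈ 119.21*I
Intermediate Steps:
w(R, W) = -7 + W
√(u(w(-12, 12)/149, -12) - 14030) = √(-181 - 14030) = √(-14211) = 3*I*√1579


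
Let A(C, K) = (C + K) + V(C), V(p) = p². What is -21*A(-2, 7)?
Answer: -189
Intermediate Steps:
A(C, K) = C + K + C² (A(C, K) = (C + K) + C² = C + K + C²)
-21*A(-2, 7) = -21*(-2 + 7 + (-2)²) = -21*(-2 + 7 + 4) = -21*9 = -189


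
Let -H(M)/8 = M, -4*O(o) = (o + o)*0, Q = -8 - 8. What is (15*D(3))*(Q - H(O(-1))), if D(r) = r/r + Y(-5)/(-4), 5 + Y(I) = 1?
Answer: -480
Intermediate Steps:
Q = -16
Y(I) = -4 (Y(I) = -5 + 1 = -4)
O(o) = 0 (O(o) = -(o + o)*0/4 = -2*o*0/4 = -1/4*0 = 0)
D(r) = 2 (D(r) = r/r - 4/(-4) = 1 - 4*(-1/4) = 1 + 1 = 2)
H(M) = -8*M
(15*D(3))*(Q - H(O(-1))) = (15*2)*(-16 - (-8)*0) = 30*(-16 - 1*0) = 30*(-16 + 0) = 30*(-16) = -480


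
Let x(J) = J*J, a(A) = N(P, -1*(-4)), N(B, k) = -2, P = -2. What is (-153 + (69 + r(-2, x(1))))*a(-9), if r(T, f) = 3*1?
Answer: 162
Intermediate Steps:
a(A) = -2
x(J) = J²
r(T, f) = 3
(-153 + (69 + r(-2, x(1))))*a(-9) = (-153 + (69 + 3))*(-2) = (-153 + 72)*(-2) = -81*(-2) = 162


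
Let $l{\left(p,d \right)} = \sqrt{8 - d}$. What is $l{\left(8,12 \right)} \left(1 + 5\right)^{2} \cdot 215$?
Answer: $15480 i \approx 15480.0 i$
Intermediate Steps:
$l{\left(8,12 \right)} \left(1 + 5\right)^{2} \cdot 215 = \sqrt{8 - 12} \left(1 + 5\right)^{2} \cdot 215 = \sqrt{8 - 12} \cdot 6^{2} \cdot 215 = \sqrt{-4} \cdot 36 \cdot 215 = 2 i 36 \cdot 215 = 72 i 215 = 15480 i$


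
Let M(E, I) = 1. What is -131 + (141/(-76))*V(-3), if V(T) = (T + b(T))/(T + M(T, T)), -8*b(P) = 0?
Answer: -20335/152 ≈ -133.78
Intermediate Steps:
b(P) = 0 (b(P) = -⅛*0 = 0)
V(T) = T/(1 + T) (V(T) = (T + 0)/(T + 1) = T/(1 + T))
-131 + (141/(-76))*V(-3) = -131 + (141/(-76))*(-3/(1 - 3)) = -131 + (141*(-1/76))*(-3/(-2)) = -131 - (-423)*(-1)/(76*2) = -131 - 141/76*3/2 = -131 - 423/152 = -20335/152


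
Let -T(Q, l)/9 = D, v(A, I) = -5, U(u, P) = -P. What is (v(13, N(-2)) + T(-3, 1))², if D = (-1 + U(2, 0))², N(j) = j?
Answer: 196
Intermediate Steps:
D = 1 (D = (-1 - 1*0)² = (-1 + 0)² = (-1)² = 1)
T(Q, l) = -9 (T(Q, l) = -9*1 = -9)
(v(13, N(-2)) + T(-3, 1))² = (-5 - 9)² = (-14)² = 196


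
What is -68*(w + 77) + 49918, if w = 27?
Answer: 42846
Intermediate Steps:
-68*(w + 77) + 49918 = -68*(27 + 77) + 49918 = -68*104 + 49918 = -7072 + 49918 = 42846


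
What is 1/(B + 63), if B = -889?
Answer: -1/826 ≈ -0.0012107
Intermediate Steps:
1/(B + 63) = 1/(-889 + 63) = 1/(-826) = -1/826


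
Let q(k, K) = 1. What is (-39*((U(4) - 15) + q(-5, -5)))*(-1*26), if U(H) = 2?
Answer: -12168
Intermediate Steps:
(-39*((U(4) - 15) + q(-5, -5)))*(-1*26) = (-39*((2 - 15) + 1))*(-1*26) = -39*(-13 + 1)*(-26) = -39*(-12)*(-26) = 468*(-26) = -12168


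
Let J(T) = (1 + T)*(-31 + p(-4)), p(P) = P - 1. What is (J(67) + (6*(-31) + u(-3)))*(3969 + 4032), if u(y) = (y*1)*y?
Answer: -21002625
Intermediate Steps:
p(P) = -1 + P
J(T) = -36 - 36*T (J(T) = (1 + T)*(-31 + (-1 - 4)) = (1 + T)*(-31 - 5) = (1 + T)*(-36) = -36 - 36*T)
u(y) = y**2 (u(y) = y*y = y**2)
(J(67) + (6*(-31) + u(-3)))*(3969 + 4032) = ((-36 - 36*67) + (6*(-31) + (-3)**2))*(3969 + 4032) = ((-36 - 2412) + (-186 + 9))*8001 = (-2448 - 177)*8001 = -2625*8001 = -21002625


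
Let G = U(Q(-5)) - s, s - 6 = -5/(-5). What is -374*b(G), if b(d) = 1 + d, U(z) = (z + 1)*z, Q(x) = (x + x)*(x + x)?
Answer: -3775156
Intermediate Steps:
s = 7 (s = 6 - 5/(-5) = 6 - 5*(-⅕) = 6 + 1 = 7)
Q(x) = 4*x² (Q(x) = (2*x)*(2*x) = 4*x²)
U(z) = z*(1 + z) (U(z) = (1 + z)*z = z*(1 + z))
G = 10093 (G = (4*(-5)²)*(1 + 4*(-5)²) - 1*7 = (4*25)*(1 + 4*25) - 7 = 100*(1 + 100) - 7 = 100*101 - 7 = 10100 - 7 = 10093)
-374*b(G) = -374*(1 + 10093) = -374*10094 = -3775156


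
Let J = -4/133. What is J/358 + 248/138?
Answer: 2951930/1642683 ≈ 1.7970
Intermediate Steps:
J = -4/133 (J = -4*1/133 = -4/133 ≈ -0.030075)
J/358 + 248/138 = -4/133/358 + 248/138 = -4/133*1/358 + 248*(1/138) = -2/23807 + 124/69 = 2951930/1642683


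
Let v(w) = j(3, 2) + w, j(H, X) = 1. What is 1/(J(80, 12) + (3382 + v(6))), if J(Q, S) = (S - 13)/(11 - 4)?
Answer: 7/23722 ≈ 0.00029508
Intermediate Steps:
J(Q, S) = -13/7 + S/7 (J(Q, S) = (-13 + S)/7 = (-13 + S)*(⅐) = -13/7 + S/7)
v(w) = 1 + w
1/(J(80, 12) + (3382 + v(6))) = 1/((-13/7 + (⅐)*12) + (3382 + (1 + 6))) = 1/((-13/7 + 12/7) + (3382 + 7)) = 1/(-⅐ + 3389) = 1/(23722/7) = 7/23722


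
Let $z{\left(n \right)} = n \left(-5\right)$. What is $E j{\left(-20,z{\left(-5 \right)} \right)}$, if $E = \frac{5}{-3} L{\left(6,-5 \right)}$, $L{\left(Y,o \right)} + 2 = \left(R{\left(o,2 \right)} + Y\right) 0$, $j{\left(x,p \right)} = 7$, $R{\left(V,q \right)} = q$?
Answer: $\frac{70}{3} \approx 23.333$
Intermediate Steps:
$z{\left(n \right)} = - 5 n$
$L{\left(Y,o \right)} = -2$ ($L{\left(Y,o \right)} = -2 + \left(2 + Y\right) 0 = -2 + 0 = -2$)
$E = \frac{10}{3}$ ($E = \frac{5}{-3} \left(-2\right) = 5 \left(- \frac{1}{3}\right) \left(-2\right) = \left(- \frac{5}{3}\right) \left(-2\right) = \frac{10}{3} \approx 3.3333$)
$E j{\left(-20,z{\left(-5 \right)} \right)} = \frac{10}{3} \cdot 7 = \frac{70}{3}$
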